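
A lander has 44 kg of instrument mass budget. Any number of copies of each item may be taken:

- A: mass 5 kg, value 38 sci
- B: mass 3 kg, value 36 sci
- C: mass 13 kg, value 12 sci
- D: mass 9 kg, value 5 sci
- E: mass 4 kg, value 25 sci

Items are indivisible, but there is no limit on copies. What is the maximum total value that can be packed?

506 sci

Best value-per-unit is B at 36/3; filling with it alone gives 14×36 = 504.
Optimal mix: 1×A + 13×B → mass 44, value 506.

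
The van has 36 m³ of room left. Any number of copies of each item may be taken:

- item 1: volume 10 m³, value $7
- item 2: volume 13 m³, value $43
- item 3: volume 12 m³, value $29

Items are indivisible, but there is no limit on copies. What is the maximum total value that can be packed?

Best value-per-unit is item 2 at 43/13; filling with it alone gives 2×43 = 86.
Optimal mix: 1×item 1 + 2×item 2 → volume 36, value 93.

$93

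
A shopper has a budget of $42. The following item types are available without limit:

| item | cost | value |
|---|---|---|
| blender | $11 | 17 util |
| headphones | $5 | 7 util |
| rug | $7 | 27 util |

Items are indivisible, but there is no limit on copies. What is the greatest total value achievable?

162 util

Best value-per-unit is rug at 27/7, and filling with it alone uses cost 6×7=42. No mix of the others beats 6×27 = 162.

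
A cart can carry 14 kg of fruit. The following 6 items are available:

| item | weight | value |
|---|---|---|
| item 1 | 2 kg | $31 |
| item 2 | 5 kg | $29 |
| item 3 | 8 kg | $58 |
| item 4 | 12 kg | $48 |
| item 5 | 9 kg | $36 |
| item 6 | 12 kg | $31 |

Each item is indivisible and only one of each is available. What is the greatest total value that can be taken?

Check high-value combinations within 14 kg:
- item 1+item 3: weight 2+8=10, value 31+58=89
- item 2+item 3: weight 5+8=13, value 29+58=87
- item 1+item 4: weight 2+12=14, value 31+48=79
Best: $89.

$89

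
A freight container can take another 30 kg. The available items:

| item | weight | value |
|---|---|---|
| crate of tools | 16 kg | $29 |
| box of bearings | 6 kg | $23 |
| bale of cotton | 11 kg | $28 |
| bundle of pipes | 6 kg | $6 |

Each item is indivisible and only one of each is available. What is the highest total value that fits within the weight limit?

Check high-value combinations within 30 kg:
- crate of tools+box of bearings+bundle of pipes: weight 16+6+6=28, value 29+23+6=58
- box of bearings+bale of cotton+bundle of pipes: weight 6+11+6=23, value 23+28+6=57
- crate of tools+bale of cotton: weight 16+11=27, value 29+28=57
- crate of tools+box of bearings: weight 16+6=22, value 29+23=52
Best: $58.

$58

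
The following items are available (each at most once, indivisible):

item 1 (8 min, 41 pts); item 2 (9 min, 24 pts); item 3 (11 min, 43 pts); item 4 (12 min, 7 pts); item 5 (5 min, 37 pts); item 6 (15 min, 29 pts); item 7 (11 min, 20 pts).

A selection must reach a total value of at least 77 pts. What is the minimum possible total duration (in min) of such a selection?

Subsets with value ≥ 77, sorted by total duration:
- item 1+item 5: duration 13, value 78
- item 3+item 5: duration 16, value 80
- item 1+item 3: duration 19, value 84
Minimum duration: 13 min.

13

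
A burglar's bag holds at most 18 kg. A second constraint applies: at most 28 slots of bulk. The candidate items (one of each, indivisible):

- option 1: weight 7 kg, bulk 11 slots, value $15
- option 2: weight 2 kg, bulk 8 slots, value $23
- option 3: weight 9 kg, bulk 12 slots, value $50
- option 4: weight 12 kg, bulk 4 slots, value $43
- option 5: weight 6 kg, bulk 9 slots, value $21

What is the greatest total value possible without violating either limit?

$73

Feasible sets respecting both limits:
- option 2+option 3: weight 11, bulk 20, value 73
- option 3+option 5: weight 15, bulk 21, value 71
- option 2+option 4: weight 14, bulk 12, value 66
Best: $73.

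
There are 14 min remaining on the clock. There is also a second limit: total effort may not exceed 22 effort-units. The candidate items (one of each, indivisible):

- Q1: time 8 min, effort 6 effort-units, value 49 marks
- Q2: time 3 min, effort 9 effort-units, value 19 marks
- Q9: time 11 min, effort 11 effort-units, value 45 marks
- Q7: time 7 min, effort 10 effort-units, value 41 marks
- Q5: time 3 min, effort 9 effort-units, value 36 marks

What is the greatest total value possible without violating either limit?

Feasible sets respecting both limits:
- Q1+Q5: time 11, effort 15, value 85
- Q9+Q5: time 14, effort 20, value 81
- Q7+Q5: time 10, effort 19, value 77
- Q1+Q2: time 11, effort 15, value 68
Best: 85 marks.

85 marks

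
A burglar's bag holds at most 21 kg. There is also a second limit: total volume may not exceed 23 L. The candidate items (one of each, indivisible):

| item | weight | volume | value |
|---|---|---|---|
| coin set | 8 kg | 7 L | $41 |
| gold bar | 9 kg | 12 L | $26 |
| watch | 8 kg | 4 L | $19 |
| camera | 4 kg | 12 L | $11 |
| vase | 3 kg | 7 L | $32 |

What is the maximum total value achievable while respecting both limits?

Feasible sets respecting both limits:
- coin set+watch+vase: weight 19, volume 18, value 92
- gold bar+watch+vase: weight 20, volume 23, value 77
- coin set+vase: weight 11, volume 14, value 73
- coin set+watch+camera: weight 20, volume 23, value 71
Best: $92.

$92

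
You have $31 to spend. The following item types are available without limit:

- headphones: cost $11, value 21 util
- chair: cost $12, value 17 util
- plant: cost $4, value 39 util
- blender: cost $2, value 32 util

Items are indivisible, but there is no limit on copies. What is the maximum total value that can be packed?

Best value-per-unit is blender at 32/2, and filling with it alone uses cost 15×2=30. No mix of the others beats 15×32 = 480.

480 util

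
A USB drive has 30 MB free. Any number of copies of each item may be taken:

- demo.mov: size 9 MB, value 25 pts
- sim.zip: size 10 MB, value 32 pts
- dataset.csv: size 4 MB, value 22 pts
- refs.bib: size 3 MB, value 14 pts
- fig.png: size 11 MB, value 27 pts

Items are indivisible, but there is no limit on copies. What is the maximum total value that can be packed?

Best value-per-unit is dataset.csv at 22/4; filling with it alone gives 7×22 = 154.
Optimal mix: 6×dataset.csv + 2×refs.bib → size 30, value 160.

160 pts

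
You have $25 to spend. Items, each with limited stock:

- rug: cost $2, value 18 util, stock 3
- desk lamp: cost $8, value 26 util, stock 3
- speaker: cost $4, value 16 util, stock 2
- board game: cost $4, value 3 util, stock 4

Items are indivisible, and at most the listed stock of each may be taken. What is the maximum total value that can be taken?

112 util

Best selections within cost 25 and stock limits:
- 3×rug + 1×desk lamp + 2×speaker: cost 22, value 112
- 3×rug + 2×desk lamp: cost 22, value 106
- 2×rug + 2×desk lamp + 1×speaker: cost 24, value 104
Best: 112 util.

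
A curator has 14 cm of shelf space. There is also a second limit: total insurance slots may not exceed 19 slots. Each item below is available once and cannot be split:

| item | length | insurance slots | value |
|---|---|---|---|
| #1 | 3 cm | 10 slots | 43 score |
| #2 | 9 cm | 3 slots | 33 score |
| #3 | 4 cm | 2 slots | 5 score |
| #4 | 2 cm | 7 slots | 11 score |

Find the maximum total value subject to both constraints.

Feasible sets respecting both limits:
- #1+#2: length 12, insurance slots 13, value 76
- #1+#3+#4: length 9, insurance slots 19, value 59
- #1+#4: length 5, insurance slots 17, value 54
- #1+#3: length 7, insurance slots 12, value 48
Best: 76 score.

76 score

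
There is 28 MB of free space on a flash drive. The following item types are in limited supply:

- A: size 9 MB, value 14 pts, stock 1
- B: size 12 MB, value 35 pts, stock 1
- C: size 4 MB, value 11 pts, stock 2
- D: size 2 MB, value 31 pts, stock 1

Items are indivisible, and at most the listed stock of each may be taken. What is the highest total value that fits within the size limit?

Top feasible selections:
- 1×A + 1×B + 1×C + 1×D: size 27, value 91
- 1×B + 2×C + 1×D: size 22, value 88
Best: 91 pts.

91 pts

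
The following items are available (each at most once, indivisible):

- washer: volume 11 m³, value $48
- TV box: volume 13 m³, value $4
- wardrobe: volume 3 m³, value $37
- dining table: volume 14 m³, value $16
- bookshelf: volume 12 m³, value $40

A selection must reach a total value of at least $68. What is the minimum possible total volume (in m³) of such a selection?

14

Subsets with value ≥ 68, sorted by total volume:
- washer+wardrobe: volume 14, value 85
- wardrobe+bookshelf: volume 15, value 77
- washer+bookshelf: volume 23, value 88
Minimum volume: 14 m³.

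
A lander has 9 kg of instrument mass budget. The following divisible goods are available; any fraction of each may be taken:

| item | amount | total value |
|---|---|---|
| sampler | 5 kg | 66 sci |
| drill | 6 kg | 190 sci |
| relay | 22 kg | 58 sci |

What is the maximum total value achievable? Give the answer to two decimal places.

229.60

Take in order of value per unit:
- drill (190/6 per unit): all 6 → value 190, running total 190.00
- sampler (66/5 per unit): 3 of 5 → value 3×66/5 = 39.6000, running total 229.60
Total 229.60.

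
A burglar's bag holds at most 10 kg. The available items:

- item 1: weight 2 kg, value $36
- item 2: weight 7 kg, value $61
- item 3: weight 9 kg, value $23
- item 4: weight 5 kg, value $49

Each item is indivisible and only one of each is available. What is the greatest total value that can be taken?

$97

Check high-value combinations within 10 kg:
- item 1+item 2: weight 2+7=9, value 36+61=97
- item 1+item 4: weight 2+5=7, value 36+49=85
- item 2: weight 7, value 61
Best: $97.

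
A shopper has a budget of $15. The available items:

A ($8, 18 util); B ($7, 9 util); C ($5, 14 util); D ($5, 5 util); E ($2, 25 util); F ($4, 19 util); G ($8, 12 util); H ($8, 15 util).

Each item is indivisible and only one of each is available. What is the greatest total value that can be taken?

62 util

Check high-value combinations within $15:
- A+E+F: cost 8+2+4=14, value 18+25+19=62
- E+F+H: cost 2+4+8=14, value 25+19+15=59
- C+E+F: cost 5+2+4=11, value 14+25+19=58
- A+C+E: cost 8+5+2=15, value 18+14+25=57
- E+F+G: cost 2+4+8=14, value 25+19+12=56
Best: 62 util.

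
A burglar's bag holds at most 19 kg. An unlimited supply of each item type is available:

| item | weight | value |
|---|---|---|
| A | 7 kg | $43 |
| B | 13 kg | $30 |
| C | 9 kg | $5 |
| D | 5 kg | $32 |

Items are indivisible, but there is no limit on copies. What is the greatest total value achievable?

$118

Best value-per-unit is D at 32/5; filling with it alone gives 3×32 = 96.
Optimal mix: 2×A + 1×D → weight 19, value 118.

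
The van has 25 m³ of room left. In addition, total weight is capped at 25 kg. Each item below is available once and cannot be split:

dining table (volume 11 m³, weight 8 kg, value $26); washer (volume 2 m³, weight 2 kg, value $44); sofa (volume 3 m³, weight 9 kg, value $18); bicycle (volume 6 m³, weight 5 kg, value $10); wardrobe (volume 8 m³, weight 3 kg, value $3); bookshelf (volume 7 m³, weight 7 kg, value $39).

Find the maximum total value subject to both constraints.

Feasible sets respecting both limits:
- washer+sofa+bicycle+bookshelf: volume 18, weight 23, value 111
- dining table+washer+bookshelf: volume 20, weight 17, value 109
- washer+sofa+wardrobe+bookshelf: volume 20, weight 21, value 104
Best: $111.

$111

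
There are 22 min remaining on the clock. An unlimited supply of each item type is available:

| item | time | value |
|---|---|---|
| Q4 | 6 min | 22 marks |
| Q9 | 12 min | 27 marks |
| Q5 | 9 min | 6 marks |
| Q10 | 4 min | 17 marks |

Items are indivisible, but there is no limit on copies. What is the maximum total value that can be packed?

Best value-per-unit is Q10 at 17/4; filling with it alone gives 5×17 = 85.
Optimal mix: 1×Q4 + 4×Q10 → time 22, value 90.

90 marks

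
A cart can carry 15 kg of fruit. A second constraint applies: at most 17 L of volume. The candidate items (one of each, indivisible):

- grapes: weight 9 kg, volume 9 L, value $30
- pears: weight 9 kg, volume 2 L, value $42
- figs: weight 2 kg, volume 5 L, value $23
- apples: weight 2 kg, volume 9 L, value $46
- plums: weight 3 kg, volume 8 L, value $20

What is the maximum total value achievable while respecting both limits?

$111

Feasible sets respecting both limits:
- pears+figs+apples: weight 13, volume 16, value 111
- pears+apples: weight 11, volume 11, value 88
- pears+figs+plums: weight 14, volume 15, value 85
- figs+apples: weight 4, volume 14, value 69
Best: $111.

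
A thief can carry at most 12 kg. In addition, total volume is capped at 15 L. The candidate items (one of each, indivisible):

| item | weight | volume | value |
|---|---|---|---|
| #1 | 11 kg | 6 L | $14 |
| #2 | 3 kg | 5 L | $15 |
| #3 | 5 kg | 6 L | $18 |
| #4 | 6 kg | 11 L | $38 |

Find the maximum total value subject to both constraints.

$38

Feasible sets respecting both limits:
- #4: weight 6, volume 11, value 38
- #2+#3: weight 8, volume 11, value 33
- #3: weight 5, volume 6, value 18
- #2: weight 3, volume 5, value 15
Best: $38.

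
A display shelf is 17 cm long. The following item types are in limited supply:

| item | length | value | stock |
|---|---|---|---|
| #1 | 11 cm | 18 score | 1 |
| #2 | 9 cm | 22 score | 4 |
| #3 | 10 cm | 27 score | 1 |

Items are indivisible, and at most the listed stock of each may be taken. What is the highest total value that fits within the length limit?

Best selections within length 17 and stock limits:
- 1×#3: length 10, value 27
- 1×#2: length 9, value 22
Best: 27 score.

27 score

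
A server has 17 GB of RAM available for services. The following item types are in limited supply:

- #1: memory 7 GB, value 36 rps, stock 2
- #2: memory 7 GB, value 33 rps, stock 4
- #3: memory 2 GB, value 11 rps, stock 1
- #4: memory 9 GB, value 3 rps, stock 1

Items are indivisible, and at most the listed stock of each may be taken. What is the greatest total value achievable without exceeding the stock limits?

83 rps

Best selections within memory 17 and stock limits:
- 2×#1 + 1×#3: memory 16, value 83
- 1×#1 + 1×#2 + 1×#3: memory 16, value 80
- 2×#2 + 1×#3: memory 16, value 77
- 2×#1: memory 14, value 72
Best: 83 rps.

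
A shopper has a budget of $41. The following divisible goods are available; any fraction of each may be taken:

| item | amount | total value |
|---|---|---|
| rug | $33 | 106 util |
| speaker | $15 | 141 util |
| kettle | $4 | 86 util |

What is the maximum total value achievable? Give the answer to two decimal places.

297.67

Take in order of value per unit:
- kettle (86/4 per unit): all 4 → value 86, running total 86.00
- speaker (141/15 per unit): all 15 → value 141, running total 227.00
- rug (106/33 per unit): 22 of 33 → value 22×106/33 = 70.6667, running total 297.67
Total 297.67.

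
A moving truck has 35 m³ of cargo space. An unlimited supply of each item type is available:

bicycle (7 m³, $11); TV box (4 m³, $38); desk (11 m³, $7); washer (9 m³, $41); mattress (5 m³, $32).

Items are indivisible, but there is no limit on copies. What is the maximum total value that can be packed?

Best value-per-unit is TV box at 38/4, and filling with it alone uses volume 8×4=32. No mix of the others beats 8×38 = 304.

$304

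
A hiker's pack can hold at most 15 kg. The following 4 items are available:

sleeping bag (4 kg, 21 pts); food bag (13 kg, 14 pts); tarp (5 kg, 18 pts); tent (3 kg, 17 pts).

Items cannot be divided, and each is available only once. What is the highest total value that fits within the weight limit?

Check high-value combinations within 15 kg:
- sleeping bag+tarp+tent: weight 4+5+3=12, value 21+18+17=56
- sleeping bag+tarp: weight 4+5=9, value 21+18=39
- sleeping bag+tent: weight 4+3=7, value 21+17=38
- tarp+tent: weight 5+3=8, value 18+17=35
Best: 56 pts.

56 pts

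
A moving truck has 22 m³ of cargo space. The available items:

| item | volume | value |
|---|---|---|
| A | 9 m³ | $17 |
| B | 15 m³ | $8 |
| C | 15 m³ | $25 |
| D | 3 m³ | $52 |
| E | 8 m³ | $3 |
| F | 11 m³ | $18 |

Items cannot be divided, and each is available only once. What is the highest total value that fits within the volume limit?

$77

Check high-value combinations within 22 m³:
- C+D: volume 15+3=18, value 25+52=77
- D+E+F: volume 3+8+11=22, value 52+3+18=73
- A+D+E: volume 9+3+8=20, value 17+52+3=72
- D+F: volume 3+11=14, value 52+18=70
- A+D: volume 9+3=12, value 17+52=69
Best: $77.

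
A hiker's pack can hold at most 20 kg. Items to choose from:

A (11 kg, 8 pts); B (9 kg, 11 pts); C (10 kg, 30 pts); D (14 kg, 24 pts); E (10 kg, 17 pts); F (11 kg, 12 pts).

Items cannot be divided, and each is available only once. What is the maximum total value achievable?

Check high-value combinations within 20 kg:
- C+E: weight 10+10=20, value 30+17=47
- B+C: weight 9+10=19, value 11+30=41
- C: weight 10, value 30
- B+E: weight 9+10=19, value 11+17=28
- D: weight 14, value 24
Best: 47 pts.

47 pts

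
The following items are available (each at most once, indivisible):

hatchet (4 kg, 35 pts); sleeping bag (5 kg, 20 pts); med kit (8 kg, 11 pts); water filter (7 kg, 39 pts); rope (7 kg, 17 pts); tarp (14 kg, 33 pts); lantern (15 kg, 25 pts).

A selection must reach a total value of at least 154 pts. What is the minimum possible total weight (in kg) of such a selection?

Subsets with value ≥ 154, sorted by total weight:
- hatchet+sleeping bag+med kit+water filter+rope+tarp: weight 45, value 155
- hatchet+sleeping bag+water filter+rope+tarp+lantern: weight 52, value 169
Minimum weight: 45 kg.

45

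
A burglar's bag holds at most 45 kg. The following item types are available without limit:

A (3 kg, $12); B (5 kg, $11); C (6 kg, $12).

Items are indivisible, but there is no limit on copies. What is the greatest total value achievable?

$180

Best value-per-unit is A at 12/3, and filling with it alone uses weight 15×3=45. No mix of the others beats 15×12 = 180.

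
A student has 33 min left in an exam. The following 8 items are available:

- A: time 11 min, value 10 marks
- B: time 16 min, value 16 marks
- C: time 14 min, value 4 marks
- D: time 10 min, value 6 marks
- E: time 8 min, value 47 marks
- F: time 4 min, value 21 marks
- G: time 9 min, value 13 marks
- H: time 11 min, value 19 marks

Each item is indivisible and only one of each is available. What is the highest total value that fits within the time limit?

This is a 0/1 knapsack; check combinations near the capacity.
- E+F+G+H: time 8+4+9+11=32, value 47+21+13+19=100
- D+E+F+H: time 10+8+4+11=33, value 6+47+21+19=93
- A+E+F+G: time 11+8+4+9=32, value 10+47+21+13=91
- E+F+H: time 8+4+11=23, value 47+21+19=87
- D+E+F+G: time 10+8+4+9=31, value 6+47+21+13=87
Best: 100 marks.

100 marks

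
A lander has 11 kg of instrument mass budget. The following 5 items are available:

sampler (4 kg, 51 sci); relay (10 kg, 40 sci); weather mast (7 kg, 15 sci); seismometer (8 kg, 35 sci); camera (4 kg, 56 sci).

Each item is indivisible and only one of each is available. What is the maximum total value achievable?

This is a 0/1 knapsack; check combinations near the capacity.
- sampler+camera: mass 4+4=8, value 51+56=107
- weather mast+camera: mass 7+4=11, value 15+56=71
- sampler+weather mast: mass 4+7=11, value 51+15=66
Best: 107 sci.

107 sci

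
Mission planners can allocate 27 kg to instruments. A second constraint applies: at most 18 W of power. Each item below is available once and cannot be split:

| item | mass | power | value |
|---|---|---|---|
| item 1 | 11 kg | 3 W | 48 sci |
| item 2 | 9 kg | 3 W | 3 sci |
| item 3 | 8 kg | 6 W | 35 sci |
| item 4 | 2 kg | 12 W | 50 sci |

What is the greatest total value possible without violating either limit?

101 sci

Feasible sets respecting both limits:
- item 1+item 2+item 4: mass 22, power 18, value 101
- item 1+item 4: mass 13, power 15, value 98
- item 3+item 4: mass 10, power 18, value 85
- item 1+item 3: mass 19, power 9, value 83
Best: 101 sci.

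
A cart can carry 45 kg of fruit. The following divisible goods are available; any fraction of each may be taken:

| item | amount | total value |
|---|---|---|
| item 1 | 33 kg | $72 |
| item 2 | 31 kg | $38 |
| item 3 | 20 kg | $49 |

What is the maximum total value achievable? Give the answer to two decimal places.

103.55

Take in order of value per unit:
- item 3 (49/20 per unit): all 20 → value 49, running total 49.00
- item 1 (72/33 per unit): 25 of 33 → value 25×72/33 = 54.5455, running total 103.55
Total 103.55.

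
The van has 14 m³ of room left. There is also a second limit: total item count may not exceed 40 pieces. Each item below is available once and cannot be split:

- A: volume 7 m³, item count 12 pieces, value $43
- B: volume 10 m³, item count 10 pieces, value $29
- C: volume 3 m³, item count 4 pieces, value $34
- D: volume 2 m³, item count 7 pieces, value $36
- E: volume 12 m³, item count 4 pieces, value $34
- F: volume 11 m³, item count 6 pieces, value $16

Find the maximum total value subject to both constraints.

Feasible sets respecting both limits:
- A+C+D: volume 12, item count 23, value 113
- A+D: volume 9, item count 19, value 79
- A+C: volume 10, item count 16, value 77
Best: $113.

$113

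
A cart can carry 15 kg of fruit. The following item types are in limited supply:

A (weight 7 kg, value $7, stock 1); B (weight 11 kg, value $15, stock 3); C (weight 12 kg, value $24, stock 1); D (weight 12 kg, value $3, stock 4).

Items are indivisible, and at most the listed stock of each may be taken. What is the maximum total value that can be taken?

$24

Top feasible selections:
- 1×C: weight 12, value 24
- 1×B: weight 11, value 15
Best: $24.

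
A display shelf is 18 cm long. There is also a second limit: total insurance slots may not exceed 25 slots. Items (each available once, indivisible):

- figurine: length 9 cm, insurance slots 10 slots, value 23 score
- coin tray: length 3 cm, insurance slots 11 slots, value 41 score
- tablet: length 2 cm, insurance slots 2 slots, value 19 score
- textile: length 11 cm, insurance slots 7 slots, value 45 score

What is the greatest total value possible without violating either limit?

Feasible sets respecting both limits:
- coin tray+tablet+textile: length 16, insurance slots 20, value 105
- coin tray+textile: length 14, insurance slots 18, value 86
- figurine+coin tray+tablet: length 14, insurance slots 23, value 83
Best: 105 score.

105 score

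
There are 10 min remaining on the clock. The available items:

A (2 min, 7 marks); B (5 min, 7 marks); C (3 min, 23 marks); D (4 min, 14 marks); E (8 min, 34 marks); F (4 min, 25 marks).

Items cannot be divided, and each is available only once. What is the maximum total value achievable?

55 marks

Check high-value combinations within 10 min:
- A+C+F: time 2+3+4=9, value 7+23+25=55
- C+F: time 3+4=7, value 23+25=48
- A+D+F: time 2+4+4=10, value 7+14+25=46
- A+C+D: time 2+3+4=9, value 7+23+14=44
Best: 55 marks.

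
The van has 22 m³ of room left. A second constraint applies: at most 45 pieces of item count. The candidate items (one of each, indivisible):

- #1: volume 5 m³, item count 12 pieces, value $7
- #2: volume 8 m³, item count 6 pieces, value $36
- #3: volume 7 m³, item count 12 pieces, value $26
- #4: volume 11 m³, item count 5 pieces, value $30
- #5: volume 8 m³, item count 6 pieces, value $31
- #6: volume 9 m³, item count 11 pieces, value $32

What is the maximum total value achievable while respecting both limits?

Feasible sets respecting both limits:
- #1+#2+#6: volume 22, item count 29, value 75
- #1+#2+#5: volume 21, item count 24, value 74
- #1+#5+#6: volume 22, item count 29, value 70
- #1+#2+#3: volume 20, item count 30, value 69
Best: $75.

$75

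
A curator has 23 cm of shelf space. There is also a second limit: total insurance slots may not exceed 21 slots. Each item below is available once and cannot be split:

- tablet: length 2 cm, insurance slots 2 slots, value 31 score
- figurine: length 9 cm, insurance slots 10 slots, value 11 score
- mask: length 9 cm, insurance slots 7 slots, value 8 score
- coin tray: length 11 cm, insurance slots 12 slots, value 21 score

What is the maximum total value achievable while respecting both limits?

60 score

Feasible sets respecting both limits:
- tablet+mask+coin tray: length 22, insurance slots 21, value 60
- tablet+coin tray: length 13, insurance slots 14, value 52
- tablet+figurine+mask: length 20, insurance slots 19, value 50
- tablet+figurine: length 11, insurance slots 12, value 42
Best: 60 score.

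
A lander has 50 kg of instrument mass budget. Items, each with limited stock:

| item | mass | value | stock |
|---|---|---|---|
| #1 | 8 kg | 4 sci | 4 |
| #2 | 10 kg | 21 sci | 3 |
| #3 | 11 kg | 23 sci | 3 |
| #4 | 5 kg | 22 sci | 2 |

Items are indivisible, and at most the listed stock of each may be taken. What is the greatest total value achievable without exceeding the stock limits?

Best selections within mass 50 and stock limits:
- 1×#1 + 1×#2 + 2×#3 + 2×#4: mass 50, value 115
- 3×#3 + 2×#4: mass 43, value 113
- 1×#1 + 2×#2 + 1×#3 + 2×#4: mass 49, value 113
Best: 115 sci.

115 sci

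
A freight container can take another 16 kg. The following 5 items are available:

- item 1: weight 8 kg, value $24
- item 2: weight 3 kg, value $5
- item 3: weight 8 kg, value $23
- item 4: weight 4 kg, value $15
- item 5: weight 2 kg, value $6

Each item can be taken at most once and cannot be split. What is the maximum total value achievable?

$47

Check high-value combinations within 16 kg:
- item 1+item 3: weight 8+8=16, value 24+23=47
- item 1+item 4+item 5: weight 8+4+2=14, value 24+15+6=45
- item 3+item 4+item 5: weight 8+4+2=14, value 23+15+6=44
Best: $47.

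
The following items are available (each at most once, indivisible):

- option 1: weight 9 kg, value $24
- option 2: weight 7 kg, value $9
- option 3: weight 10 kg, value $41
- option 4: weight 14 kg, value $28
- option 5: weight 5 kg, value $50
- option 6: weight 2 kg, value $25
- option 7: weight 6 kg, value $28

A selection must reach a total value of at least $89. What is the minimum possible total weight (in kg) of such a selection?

Subsets with value ≥ 89, sorted by total weight:
- option 5+option 6+option 7: weight 13, value 103
- option 3+option 5: weight 15, value 91
- option 1+option 5+option 6: weight 16, value 99
- option 3+option 5+option 6: weight 17, value 116
Minimum weight: 13 kg.

13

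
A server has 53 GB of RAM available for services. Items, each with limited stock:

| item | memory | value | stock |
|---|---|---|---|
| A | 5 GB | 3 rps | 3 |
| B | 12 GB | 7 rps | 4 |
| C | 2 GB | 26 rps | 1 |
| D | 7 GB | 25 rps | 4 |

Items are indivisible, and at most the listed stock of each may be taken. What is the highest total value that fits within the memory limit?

139 rps

Best selections within memory 53 and stock limits:
- 2×A + 1×B + 1×C + 4×D: memory 52, value 139
- 1×A + 1×B + 1×C + 4×D: memory 47, value 136
- 3×A + 1×C + 4×D: memory 45, value 135
- 1×B + 1×C + 4×D: memory 42, value 133
Best: 139 rps.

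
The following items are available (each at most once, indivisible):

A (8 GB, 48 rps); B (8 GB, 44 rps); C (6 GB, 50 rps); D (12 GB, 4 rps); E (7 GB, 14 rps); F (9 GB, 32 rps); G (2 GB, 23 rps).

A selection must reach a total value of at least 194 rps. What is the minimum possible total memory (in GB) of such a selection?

Subsets with value ≥ 194, sorted by total memory:
- A+B+C+F+G: memory 33, value 197
- A+B+C+E+F+G: memory 40, value 211
Minimum memory: 33 GB.

33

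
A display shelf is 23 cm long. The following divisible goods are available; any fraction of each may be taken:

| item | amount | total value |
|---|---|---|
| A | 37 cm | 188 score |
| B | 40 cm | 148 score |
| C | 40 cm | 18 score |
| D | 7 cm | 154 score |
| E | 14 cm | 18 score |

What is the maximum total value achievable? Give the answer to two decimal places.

235.30

Take in order of value per unit:
- D (154/7 per unit): all 7 → value 154, running total 154.00
- A (188/37 per unit): 16 of 37 → value 16×188/37 = 81.2973, running total 235.30
Total 235.30.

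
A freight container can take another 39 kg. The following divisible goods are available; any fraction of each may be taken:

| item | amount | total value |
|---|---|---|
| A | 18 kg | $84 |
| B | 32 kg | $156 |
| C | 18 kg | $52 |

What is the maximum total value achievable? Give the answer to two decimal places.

Take in order of value per unit:
- B (156/32 per unit): all 32 → value 156, running total 156.00
- A (84/18 per unit): 7 of 18 → value 7×84/18 = 32.6667, running total 188.67
Total 188.67.

188.67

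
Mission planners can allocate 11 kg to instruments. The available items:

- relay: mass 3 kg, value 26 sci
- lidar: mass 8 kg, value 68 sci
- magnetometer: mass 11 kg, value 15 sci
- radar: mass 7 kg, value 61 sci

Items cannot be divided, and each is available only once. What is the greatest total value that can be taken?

Check high-value combinations within 11 kg:
- relay+lidar: mass 3+8=11, value 26+68=94
- relay+radar: mass 3+7=10, value 26+61=87
- lidar: mass 8, value 68
Best: 94 sci.

94 sci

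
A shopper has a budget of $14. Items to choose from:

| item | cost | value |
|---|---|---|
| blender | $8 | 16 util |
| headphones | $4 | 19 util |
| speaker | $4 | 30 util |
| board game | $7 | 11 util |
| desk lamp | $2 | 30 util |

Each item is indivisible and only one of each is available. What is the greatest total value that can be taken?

79 util

Check high-value combinations within $14:
- headphones+speaker+desk lamp: cost 4+4+2=10, value 19+30+30=79
- blender+speaker+desk lamp: cost 8+4+2=14, value 16+30+30=76
- speaker+board game+desk lamp: cost 4+7+2=13, value 30+11+30=71
- blender+headphones+desk lamp: cost 8+4+2=14, value 16+19+30=65
- speaker+desk lamp: cost 4+2=6, value 30+30=60
Best: 79 util.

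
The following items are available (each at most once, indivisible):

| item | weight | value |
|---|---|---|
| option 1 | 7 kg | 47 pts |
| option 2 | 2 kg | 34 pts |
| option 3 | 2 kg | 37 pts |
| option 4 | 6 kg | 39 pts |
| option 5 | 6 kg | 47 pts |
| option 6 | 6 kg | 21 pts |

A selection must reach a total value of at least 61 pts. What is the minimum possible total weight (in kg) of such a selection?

4

Subsets with value ≥ 61, sorted by total weight:
- option 2+option 3: weight 4, value 71
- option 3+option 5: weight 8, value 84
- option 2+option 5: weight 8, value 81
- option 3+option 4: weight 8, value 76
Minimum weight: 4 kg.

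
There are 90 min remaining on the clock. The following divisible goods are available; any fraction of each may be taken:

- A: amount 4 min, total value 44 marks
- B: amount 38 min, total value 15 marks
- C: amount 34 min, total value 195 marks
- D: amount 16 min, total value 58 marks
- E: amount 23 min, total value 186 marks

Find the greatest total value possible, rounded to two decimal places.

488.13

Take in order of value per unit:
- A (44/4 per unit): all 4 → value 44, running total 44.00
- E (186/23 per unit): all 23 → value 186, running total 230.00
- C (195/34 per unit): all 34 → value 195, running total 425.00
- D (58/16 per unit): all 16 → value 58, running total 483.00
- B (15/38 per unit): 13 of 38 → value 13×15/38 = 5.1316, running total 488.13
Total 488.13.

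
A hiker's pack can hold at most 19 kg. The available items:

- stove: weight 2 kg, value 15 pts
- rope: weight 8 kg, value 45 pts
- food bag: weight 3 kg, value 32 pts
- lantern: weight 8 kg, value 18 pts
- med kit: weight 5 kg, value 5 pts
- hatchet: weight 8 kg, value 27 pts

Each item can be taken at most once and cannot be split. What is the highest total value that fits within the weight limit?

104 pts

Check high-value combinations within 19 kg:
- rope+food bag+hatchet: weight 8+3+8=19, value 45+32+27=104
- stove+rope+food bag+med kit: weight 2+8+3+5=18, value 15+45+32+5=97
- rope+food bag+lantern: weight 8+3+8=19, value 45+32+18=95
- stove+rope+food bag: weight 2+8+3=13, value 15+45+32=92
Best: 104 pts.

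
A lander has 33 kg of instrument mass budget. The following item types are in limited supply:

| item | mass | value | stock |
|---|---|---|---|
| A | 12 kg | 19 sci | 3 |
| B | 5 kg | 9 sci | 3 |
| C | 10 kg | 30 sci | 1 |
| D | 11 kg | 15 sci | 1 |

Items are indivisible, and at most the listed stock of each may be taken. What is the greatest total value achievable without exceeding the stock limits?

Top feasible selections:
- 1×A + 2×B + 1×C: mass 32, value 67
- 1×A + 1×C + 1×D: mass 33, value 64
- 2×B + 1×C + 1×D: mass 31, value 63
- 1×A + 1×B + 1×C: mass 27, value 58
Best: 67 sci.

67 sci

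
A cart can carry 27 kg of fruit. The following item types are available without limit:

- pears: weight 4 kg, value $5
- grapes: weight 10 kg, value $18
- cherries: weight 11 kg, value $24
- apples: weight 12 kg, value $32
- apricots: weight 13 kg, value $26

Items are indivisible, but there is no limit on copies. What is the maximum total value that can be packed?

Best value-per-unit is apples at 32/12, and filling with it alone uses weight 2×12=24. No mix of the others beats 2×32 = 64.

$64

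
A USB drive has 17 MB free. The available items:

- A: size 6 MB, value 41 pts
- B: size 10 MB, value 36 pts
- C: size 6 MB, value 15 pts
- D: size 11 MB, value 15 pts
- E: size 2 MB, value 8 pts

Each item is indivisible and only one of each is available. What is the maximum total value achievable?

This is a 0/1 knapsack; check combinations near the capacity.
- A+B: size 6+10=16, value 41+36=77
- A+C+E: size 6+6+2=14, value 41+15+8=64
- A+C: size 6+6=12, value 41+15=56
- A+D: size 6+11=17, value 41+15=56
Best: 77 pts.

77 pts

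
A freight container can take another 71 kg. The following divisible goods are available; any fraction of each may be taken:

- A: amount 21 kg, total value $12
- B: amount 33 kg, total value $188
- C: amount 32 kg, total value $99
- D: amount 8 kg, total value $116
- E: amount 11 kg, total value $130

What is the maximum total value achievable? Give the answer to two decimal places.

Take in order of value per unit:
- D (116/8 per unit): all 8 → value 116, running total 116.00
- E (130/11 per unit): all 11 → value 130, running total 246.00
- B (188/33 per unit): all 33 → value 188, running total 434.00
- C (99/32 per unit): 19 of 32 → value 19×99/32 = 58.7813, running total 492.78
Total 492.78.

492.78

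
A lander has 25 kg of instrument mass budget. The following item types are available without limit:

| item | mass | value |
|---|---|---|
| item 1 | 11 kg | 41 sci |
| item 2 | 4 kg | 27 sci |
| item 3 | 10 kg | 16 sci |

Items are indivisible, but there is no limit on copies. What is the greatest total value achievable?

162 sci

Best value-per-unit is item 2 at 27/4, and filling with it alone uses mass 6×4=24. No mix of the others beats 6×27 = 162.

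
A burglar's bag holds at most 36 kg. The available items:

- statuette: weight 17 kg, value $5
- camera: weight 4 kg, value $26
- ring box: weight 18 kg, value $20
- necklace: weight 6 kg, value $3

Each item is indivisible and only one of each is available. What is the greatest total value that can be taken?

Check high-value combinations within 36 kg:
- camera+ring box+necklace: weight 4+18+6=28, value 26+20+3=49
- camera+ring box: weight 4+18=22, value 26+20=46
- statuette+camera+necklace: weight 17+4+6=27, value 5+26+3=34
- statuette+camera: weight 17+4=21, value 5+26=31
- camera+necklace: weight 4+6=10, value 26+3=29
Best: $49.

$49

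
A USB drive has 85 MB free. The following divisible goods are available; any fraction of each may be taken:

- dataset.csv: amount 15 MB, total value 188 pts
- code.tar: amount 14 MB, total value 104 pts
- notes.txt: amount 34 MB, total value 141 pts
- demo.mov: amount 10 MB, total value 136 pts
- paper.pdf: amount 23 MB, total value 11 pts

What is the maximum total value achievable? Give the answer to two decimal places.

Take in order of value per unit:
- demo.mov (136/10 per unit): all 10 → value 136, running total 136.00
- dataset.csv (188/15 per unit): all 15 → value 188, running total 324.00
- code.tar (104/14 per unit): all 14 → value 104, running total 428.00
- notes.txt (141/34 per unit): all 34 → value 141, running total 569.00
- paper.pdf (11/23 per unit): 12 of 23 → value 12×11/23 = 5.7391, running total 574.74
Total 574.74.

574.74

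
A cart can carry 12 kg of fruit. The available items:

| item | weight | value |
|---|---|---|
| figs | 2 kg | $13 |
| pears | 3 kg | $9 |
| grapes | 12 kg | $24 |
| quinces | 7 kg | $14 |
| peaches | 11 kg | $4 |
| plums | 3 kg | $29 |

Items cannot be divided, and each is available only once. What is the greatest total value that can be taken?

$56

This is a 0/1 knapsack; check combinations near the capacity.
- figs+quinces+plums: weight 2+7+3=12, value 13+14+29=56
- figs+pears+plums: weight 2+3+3=8, value 13+9+29=51
- quinces+plums: weight 7+3=10, value 14+29=43
- figs+plums: weight 2+3=5, value 13+29=42
Best: $56.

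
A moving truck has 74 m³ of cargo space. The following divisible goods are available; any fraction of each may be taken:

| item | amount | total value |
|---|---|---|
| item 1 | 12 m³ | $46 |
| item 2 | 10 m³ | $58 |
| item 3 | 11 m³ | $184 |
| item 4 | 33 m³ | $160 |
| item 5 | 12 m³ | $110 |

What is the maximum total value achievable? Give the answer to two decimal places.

542.67

Take in order of value per unit:
- item 3 (184/11 per unit): all 11 → value 184, running total 184.00
- item 5 (110/12 per unit): all 12 → value 110, running total 294.00
- item 2 (58/10 per unit): all 10 → value 58, running total 352.00
- item 4 (160/33 per unit): all 33 → value 160, running total 512.00
- item 1 (46/12 per unit): 8 of 12 → value 8×46/12 = 30.6667, running total 542.67
Total 542.67.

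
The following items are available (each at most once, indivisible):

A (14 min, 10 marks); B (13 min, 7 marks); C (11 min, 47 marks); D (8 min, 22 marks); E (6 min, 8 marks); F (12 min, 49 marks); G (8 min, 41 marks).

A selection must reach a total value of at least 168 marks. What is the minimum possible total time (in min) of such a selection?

Subsets with value ≥ 168, sorted by total time:
- A+C+D+F+G: time 53, value 169
- B+C+D+E+F+G: time 58, value 174
- A+C+D+E+F+G: time 59, value 177
- A+B+C+D+F+G: time 66, value 176
Minimum time: 53 min.

53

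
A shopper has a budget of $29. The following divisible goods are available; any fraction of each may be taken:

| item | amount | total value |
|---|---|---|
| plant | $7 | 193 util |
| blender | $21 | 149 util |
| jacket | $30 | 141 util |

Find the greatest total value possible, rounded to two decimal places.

Take in order of value per unit:
- plant (193/7 per unit): all 7 → value 193, running total 193.00
- blender (149/21 per unit): all 21 → value 149, running total 342.00
- jacket (141/30 per unit): 1 of 30 → value 1×141/30 = 4.7000, running total 346.70
Total 346.70.

346.70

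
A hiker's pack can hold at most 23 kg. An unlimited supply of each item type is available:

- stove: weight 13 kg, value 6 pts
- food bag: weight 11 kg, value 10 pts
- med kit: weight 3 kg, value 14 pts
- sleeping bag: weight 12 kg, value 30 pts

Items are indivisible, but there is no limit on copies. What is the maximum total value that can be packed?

98 pts

Best value-per-unit is med kit at 14/3, and filling with it alone uses weight 7×3=21. No mix of the others beats 7×14 = 98.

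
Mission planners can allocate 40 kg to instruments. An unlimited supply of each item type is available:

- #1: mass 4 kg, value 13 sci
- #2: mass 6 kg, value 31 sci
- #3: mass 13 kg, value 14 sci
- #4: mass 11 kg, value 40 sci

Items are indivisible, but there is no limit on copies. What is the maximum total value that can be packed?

Best value-per-unit is #2 at 31/6; filling with it alone gives 6×31 = 186.
Optimal mix: 1×#1 + 6×#2 → mass 40, value 199.

199 sci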